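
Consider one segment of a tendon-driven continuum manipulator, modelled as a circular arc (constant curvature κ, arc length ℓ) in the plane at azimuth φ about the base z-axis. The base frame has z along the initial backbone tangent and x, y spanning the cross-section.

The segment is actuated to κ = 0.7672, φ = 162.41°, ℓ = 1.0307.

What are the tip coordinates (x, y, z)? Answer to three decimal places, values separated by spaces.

θ = κ·ℓ = 0.7672 × 1.0307 = 0.79075 rad
ρ = (1 − cos θ)/κ = (1 − 0.70331)/0.7672 = 0.38672
z = sin θ / κ = 0.71088/0.7672 = 0.92659
x = ρ cos φ = 0.38672 × cos(162.41°) = -0.36864
y = ρ sin φ = 0.38672 × sin(162.41°) = 0.11687

-0.369 0.117 0.927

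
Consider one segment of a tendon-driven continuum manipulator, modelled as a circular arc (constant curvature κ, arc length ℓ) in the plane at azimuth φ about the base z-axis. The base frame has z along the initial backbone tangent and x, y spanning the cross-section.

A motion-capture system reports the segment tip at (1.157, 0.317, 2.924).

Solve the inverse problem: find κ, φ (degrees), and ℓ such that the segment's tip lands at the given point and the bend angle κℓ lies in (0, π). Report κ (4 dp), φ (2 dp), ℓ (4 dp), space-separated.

ρ = √(x²+y²) = √(1.157² + 0.317²) = 1.19964
φ = atan2(y, x) mod 360° = atan2(0.317, 1.157) = 15.3221°
|p|² = ρ² + z² = 1.19964² + 2.924² = 9.98891
κ = 2ρ / |p|² = 2×1.19964 / 9.98891 = 0.24019
θ = 2·atan2(ρ, z) = 2·atan2(1.19964, 2.924) = 0.77866 rad
ℓ = θ/κ = 0.77866/0.24019 = 3.24180

0.2402 15.32 3.2418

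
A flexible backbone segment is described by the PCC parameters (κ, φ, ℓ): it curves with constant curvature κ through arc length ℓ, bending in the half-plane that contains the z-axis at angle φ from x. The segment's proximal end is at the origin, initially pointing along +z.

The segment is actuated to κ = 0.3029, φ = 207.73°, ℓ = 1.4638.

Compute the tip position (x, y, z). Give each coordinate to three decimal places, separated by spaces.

-0.283 -0.149 1.416

θ = κ·ℓ = 0.3029 × 1.4638 = 0.44339 rad
ρ = (1 − cos θ)/κ = (1 − 0.90330)/0.3029 = 0.31923
z = sin θ / κ = 0.42900/0.3029 = 1.41631
x = ρ cos φ = 0.31923 × cos(207.73°) = -0.28257
y = ρ sin φ = 0.31923 × sin(207.73°) = -0.14854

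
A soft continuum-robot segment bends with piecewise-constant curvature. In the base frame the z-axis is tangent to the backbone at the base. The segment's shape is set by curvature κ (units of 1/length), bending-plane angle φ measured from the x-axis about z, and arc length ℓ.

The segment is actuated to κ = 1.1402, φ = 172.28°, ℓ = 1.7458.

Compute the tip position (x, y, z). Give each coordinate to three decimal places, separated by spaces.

θ = κ·ℓ = 1.1402 × 1.7458 = 1.99056 rad
ρ = (1 − cos θ)/κ = (1 − -0.40755)/1.1402 = 1.23447
z = sin θ / κ = 0.91318/1.1402 = 0.80090
x = ρ cos φ = 1.23447 × cos(172.28°) = -1.22328
y = ρ sin φ = 1.23447 × sin(172.28°) = 0.16583

-1.223 0.166 0.801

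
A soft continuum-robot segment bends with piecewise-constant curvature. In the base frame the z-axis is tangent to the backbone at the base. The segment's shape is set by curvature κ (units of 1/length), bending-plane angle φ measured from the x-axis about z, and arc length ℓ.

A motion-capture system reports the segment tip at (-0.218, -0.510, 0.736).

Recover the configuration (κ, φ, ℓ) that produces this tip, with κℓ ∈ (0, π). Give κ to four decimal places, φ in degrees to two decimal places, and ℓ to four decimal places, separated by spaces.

1.3061 246.86 0.9889

ρ = √(x²+y²) = √(-0.218² + -0.510²) = 0.55464
φ = atan2(y, x) mod 360° = atan2(-0.510, -0.218) = 246.8557°
|p|² = ρ² + z² = 0.55464² + 0.736² = 0.84932
κ = 2ρ / |p|² = 2×0.55464 / 0.84932 = 1.30608
θ = 2·atan2(ρ, z) = 2·atan2(0.55464, 0.736) = 1.29158 rad
ℓ = θ/κ = 1.29158/1.30608 = 0.98890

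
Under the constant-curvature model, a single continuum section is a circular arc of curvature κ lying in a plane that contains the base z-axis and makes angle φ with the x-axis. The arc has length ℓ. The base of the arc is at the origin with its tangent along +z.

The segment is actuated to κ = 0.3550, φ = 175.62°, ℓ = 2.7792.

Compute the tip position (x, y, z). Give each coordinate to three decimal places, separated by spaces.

-1.260 0.096 2.350

θ = κ·ℓ = 0.3550 × 2.7792 = 0.98662 rad
ρ = (1 − cos θ)/κ = (1 − 0.55152)/0.3550 = 1.26334
z = sin θ / κ = 0.83416/0.3550 = 2.34976
x = ρ cos φ = 1.26334 × cos(175.62°) = -1.25965
y = ρ sin φ = 1.26334 × sin(175.62°) = 0.09648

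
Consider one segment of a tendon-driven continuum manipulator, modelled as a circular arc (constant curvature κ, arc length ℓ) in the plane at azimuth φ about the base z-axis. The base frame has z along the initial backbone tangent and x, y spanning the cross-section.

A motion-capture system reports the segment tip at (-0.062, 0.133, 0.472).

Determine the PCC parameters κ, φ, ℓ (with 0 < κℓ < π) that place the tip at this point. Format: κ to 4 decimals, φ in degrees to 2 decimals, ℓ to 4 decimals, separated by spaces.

ρ = √(x²+y²) = √(-0.062² + 0.133²) = 0.14674
φ = atan2(y, x) mod 360° = atan2(0.133, -0.062) = 114.9933°
|p|² = ρ² + z² = 0.14674² + 0.472² = 0.24432
κ = 2ρ / |p|² = 2×0.14674 / 0.24432 = 1.20124
θ = 2·atan2(ρ, z) = 2·atan2(0.14674, 0.472) = 0.60284 rad
ℓ = θ/κ = 0.60284/1.20124 = 0.50185

1.2012 114.99 0.5018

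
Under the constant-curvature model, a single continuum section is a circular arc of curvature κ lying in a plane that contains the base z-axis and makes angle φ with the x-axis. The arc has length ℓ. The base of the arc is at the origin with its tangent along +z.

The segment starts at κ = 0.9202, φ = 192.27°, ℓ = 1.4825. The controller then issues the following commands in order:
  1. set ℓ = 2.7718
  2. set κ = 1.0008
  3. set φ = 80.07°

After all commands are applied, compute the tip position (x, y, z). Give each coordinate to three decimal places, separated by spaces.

0.333 1.903 0.359

initial: κ=0.9202, φ=192.27°, ℓ=1.4825
cmd 1: set ℓ=2.7718 → (κ,φ,ℓ)=(0.9202,192.27°,2.7718) → tip=(-1.9437,-0.4227,0.6055)
cmd 2: set κ=1.0008 → (κ,φ,ℓ)=(1.0008,192.27°,2.7718) → tip=(-1.8875,-0.4105,0.3591)
cmd 3: set φ=80.07° → (κ,φ,ℓ)=(1.0008,80.07°,2.7718) → tip=(0.3331,1.9027,0.3591)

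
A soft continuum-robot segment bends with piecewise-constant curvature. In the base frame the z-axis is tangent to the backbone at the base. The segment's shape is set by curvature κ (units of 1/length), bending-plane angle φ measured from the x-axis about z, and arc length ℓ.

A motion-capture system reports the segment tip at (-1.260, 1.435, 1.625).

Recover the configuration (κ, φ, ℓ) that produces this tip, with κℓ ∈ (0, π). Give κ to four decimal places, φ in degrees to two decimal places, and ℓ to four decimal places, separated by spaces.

0.6075 131.28 2.8505

ρ = √(x²+y²) = √(-1.260² + 1.435²) = 1.90967
φ = atan2(y, x) mod 360° = atan2(1.435, -1.260) = 131.2847°
|p|² = ρ² + z² = 1.90967² + 1.625² = 6.28745
κ = 2ρ / |p|² = 2×1.90967 / 6.28745 = 0.60745
θ = 2·atan2(ρ, z) = 2·atan2(1.90967, 1.625) = 1.73152 rad
ℓ = θ/κ = 1.73152/0.60745 = 2.85046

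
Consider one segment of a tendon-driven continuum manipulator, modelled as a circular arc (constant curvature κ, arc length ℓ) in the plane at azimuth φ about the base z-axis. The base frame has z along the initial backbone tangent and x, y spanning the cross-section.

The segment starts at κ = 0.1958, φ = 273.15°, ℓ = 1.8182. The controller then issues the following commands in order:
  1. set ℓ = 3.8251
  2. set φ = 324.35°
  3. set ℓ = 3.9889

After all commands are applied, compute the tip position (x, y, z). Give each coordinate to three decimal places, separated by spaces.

initial: κ=0.1958, φ=273.15°, ℓ=1.8182
cmd 1: set ℓ=3.8251 → (κ,φ,ℓ)=(0.1958,273.15°,3.8251) → tip=(0.0751,-1.3646,3.4774)
cmd 2: set φ=324.35° → (κ,φ,ℓ)=(0.1958,324.35°,3.8251) → tip=(1.1106,-0.7966,3.4774)
cmd 3: set ℓ=3.9889 → (κ,φ,ℓ)=(0.1958,324.35°,3.9889) → tip=(1.2027,-0.8627,3.5956)

1.203 -0.863 3.596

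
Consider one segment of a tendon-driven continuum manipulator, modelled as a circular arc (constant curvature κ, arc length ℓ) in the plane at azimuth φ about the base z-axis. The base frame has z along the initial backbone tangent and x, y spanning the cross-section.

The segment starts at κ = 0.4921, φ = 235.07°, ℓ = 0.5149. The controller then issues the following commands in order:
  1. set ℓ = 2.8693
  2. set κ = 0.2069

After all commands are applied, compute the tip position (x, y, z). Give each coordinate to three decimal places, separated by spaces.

-0.474 -0.678 2.704

initial: κ=0.4921, φ=235.07°, ℓ=0.5149
cmd 1: set ℓ=2.8693 → (κ,φ,ℓ)=(0.4921,235.07°,2.8693) → tip=(-0.9795,-1.4026,2.0065)
cmd 2: set κ=0.2069 → (κ,φ,ℓ)=(0.2069,235.07°,2.8693) → tip=(-0.4735,-0.6780,2.7037)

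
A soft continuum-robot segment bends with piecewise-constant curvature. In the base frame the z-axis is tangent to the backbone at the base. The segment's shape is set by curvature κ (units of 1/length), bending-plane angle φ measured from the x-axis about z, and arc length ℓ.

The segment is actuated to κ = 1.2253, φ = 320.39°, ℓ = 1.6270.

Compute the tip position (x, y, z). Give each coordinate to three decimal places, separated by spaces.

θ = κ·ℓ = 1.2253 × 1.6270 = 1.99356 rad
ρ = (1 − cos θ)/κ = (1 − -0.41029)/1.2253 = 1.15097
z = sin θ / κ = 0.91196/1.2253 = 0.74427
x = ρ cos φ = 1.15097 × cos(320.39°) = 0.88671
y = ρ sin φ = 1.15097 × sin(320.39°) = -0.73381

0.887 -0.734 0.744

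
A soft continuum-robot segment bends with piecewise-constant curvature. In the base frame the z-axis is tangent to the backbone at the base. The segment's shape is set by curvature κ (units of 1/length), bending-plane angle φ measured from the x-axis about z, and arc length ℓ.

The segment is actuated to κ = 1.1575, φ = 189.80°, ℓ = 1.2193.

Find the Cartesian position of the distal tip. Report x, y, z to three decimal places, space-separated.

θ = κ·ℓ = 1.1575 × 1.2193 = 1.41134 rad
ρ = (1 − cos θ)/κ = (1 − 0.15878)/1.1575 = 0.72675
z = sin θ / κ = 0.98731/1.1575 = 0.85297
x = ρ cos φ = 0.72675 × cos(189.80°) = -0.71615
y = ρ sin φ = 0.72675 × sin(189.80°) = -0.12370

-0.716 -0.124 0.853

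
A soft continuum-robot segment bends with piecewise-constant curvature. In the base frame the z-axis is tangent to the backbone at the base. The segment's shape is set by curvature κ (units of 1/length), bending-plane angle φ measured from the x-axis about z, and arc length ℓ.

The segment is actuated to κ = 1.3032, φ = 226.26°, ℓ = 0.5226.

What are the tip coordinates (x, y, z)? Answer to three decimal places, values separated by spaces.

-0.118 -0.124 0.483

θ = κ·ℓ = 1.3032 × 0.5226 = 0.68105 rad
ρ = (1 − cos θ)/κ = (1 − 0.77691)/1.3032 = 0.17119
z = sin θ / κ = 0.62961/1.3032 = 0.48313
x = ρ cos φ = 0.17119 × cos(226.26°) = -0.11836
y = ρ sin φ = 0.17119 × sin(226.26°) = -0.12368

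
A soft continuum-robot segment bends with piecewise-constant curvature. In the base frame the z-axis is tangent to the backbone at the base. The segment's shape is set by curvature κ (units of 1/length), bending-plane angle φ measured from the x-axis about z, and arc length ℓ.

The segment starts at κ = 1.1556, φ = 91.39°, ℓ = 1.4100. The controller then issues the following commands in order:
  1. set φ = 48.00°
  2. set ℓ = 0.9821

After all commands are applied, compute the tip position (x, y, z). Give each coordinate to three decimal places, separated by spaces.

0.335 0.372 0.784

initial: κ=1.1556, φ=91.39°, ℓ=1.4100
cmd 1: set φ=48.00° → (κ,φ,ℓ)=(1.1556,48.00°,1.4100) → tip=(0.6129,0.6807,0.8639)
cmd 2: set ℓ=0.9821 → (κ,φ,ℓ)=(1.1556,48.00°,0.9821) → tip=(0.3346,0.3716,0.7844)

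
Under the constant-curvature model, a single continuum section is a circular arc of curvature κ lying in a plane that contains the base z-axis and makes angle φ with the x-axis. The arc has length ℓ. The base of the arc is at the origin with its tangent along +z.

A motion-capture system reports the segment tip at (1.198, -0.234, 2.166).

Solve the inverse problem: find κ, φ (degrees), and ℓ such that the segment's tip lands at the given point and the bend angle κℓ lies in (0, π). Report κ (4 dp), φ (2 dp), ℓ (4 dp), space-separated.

0.3949 348.95 2.5988

ρ = √(x²+y²) = √(1.198² + -0.234²) = 1.22064
φ = atan2(y, x) mod 360° = atan2(-0.234, 1.198) = 348.9478°
|p|² = ρ² + z² = 1.22064² + 2.166² = 6.18152
κ = 2ρ / |p|² = 2×1.22064 / 6.18152 = 0.39493
θ = 2·atan2(ρ, z) = 2·atan2(1.22064, 2.166) = 1.02637 rad
ℓ = θ/κ = 1.02637/0.39493 = 2.59884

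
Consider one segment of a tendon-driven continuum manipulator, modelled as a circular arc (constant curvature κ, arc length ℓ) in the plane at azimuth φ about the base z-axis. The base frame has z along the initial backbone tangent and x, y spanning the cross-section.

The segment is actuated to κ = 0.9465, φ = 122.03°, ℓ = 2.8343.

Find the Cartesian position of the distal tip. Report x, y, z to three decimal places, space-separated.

-1.063 1.699 0.468

θ = κ·ℓ = 0.9465 × 2.8343 = 2.68266 rad
ρ = (1 − cos θ)/κ = (1 − -0.89653)/0.9465 = 2.00373
z = sin θ / κ = 0.44299/0.9465 = 0.46803
x = ρ cos φ = 2.00373 × cos(122.03°) = -1.06270
y = ρ sin φ = 2.00373 × sin(122.03°) = 1.69870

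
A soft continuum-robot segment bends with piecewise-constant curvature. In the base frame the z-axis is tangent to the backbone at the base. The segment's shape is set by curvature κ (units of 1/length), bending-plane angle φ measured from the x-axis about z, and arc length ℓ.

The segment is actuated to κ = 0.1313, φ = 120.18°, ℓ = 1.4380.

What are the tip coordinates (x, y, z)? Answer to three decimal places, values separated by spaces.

-0.068 0.117 1.429

θ = κ·ℓ = 0.1313 × 1.4380 = 0.18881 rad
ρ = (1 − cos θ)/κ = (1 − 0.98223)/0.1313 = 0.13535
z = sin θ / κ = 0.18769/0.1313 = 1.42947
x = ρ cos φ = 0.13535 × cos(120.18°) = -0.06804
y = ρ sin φ = 0.13535 × sin(120.18°) = 0.11700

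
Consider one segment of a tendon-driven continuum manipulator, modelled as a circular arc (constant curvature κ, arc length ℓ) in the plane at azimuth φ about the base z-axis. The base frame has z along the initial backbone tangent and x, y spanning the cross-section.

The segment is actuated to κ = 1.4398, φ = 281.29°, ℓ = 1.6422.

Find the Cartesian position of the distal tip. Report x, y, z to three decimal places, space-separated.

θ = κ·ℓ = 1.4398 × 1.6422 = 2.36444 rad
ρ = (1 − cos θ)/κ = (1 − -0.71291)/1.4398 = 1.18969
z = sin θ / κ = 0.70125/1.4398 = 0.48705
x = ρ cos φ = 1.18969 × cos(281.29°) = 0.23291
y = ρ sin φ = 1.18969 × sin(281.29°) = -1.16667

0.233 -1.167 0.487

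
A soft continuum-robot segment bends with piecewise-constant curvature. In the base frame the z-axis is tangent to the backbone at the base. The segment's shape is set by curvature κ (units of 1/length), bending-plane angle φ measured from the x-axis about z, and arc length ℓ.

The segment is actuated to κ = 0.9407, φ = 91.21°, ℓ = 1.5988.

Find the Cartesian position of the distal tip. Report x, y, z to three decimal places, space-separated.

θ = κ·ℓ = 0.9407 × 1.5988 = 1.50399 rad
ρ = (1 − cos θ)/κ = (1 − 0.06676)/0.9407 = 0.99207
z = sin θ / κ = 0.99777/0.9407 = 1.06067
x = ρ cos φ = 0.99207 × cos(91.21°) = -0.02095
y = ρ sin φ = 0.99207 × sin(91.21°) = 0.99185

-0.021 0.992 1.061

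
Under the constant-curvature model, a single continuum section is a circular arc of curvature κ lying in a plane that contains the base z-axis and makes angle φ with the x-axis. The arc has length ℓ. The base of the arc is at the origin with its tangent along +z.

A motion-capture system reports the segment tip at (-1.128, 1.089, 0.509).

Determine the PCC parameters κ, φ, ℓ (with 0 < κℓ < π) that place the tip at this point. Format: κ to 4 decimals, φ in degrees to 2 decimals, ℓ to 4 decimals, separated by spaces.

ρ = √(x²+y²) = √(-1.128² + 1.089²) = 1.56790
φ = atan2(y, x) mod 360° = atan2(1.089, -1.128) = 136.0078°
|p|² = ρ² + z² = 1.56790² + 0.509² = 2.71739
κ = 2ρ / |p|² = 2×1.56790 / 2.71739 = 1.15398
θ = 2·atan2(ρ, z) = 2·atan2(1.56790, 0.509) = 2.51378 rad
ℓ = θ/κ = 2.51378/1.15398 = 2.17837

1.1540 136.01 2.1784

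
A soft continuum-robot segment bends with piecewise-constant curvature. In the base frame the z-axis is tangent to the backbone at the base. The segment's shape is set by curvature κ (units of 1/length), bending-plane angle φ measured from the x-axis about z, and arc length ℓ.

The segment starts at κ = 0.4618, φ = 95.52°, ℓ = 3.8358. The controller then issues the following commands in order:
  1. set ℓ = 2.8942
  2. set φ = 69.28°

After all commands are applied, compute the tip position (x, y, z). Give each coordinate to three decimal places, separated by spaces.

0.588 1.555 2.106

initial: κ=0.4618, φ=95.52°, ℓ=3.8358
cmd 1: set ℓ=2.8942 → (κ,φ,ℓ)=(0.4618,95.52°,2.8942) → tip=(-0.1600,1.6551,2.1063)
cmd 2: set φ=69.28° → (κ,φ,ℓ)=(0.4618,69.28°,2.8942) → tip=(0.5883,1.5553,2.1063)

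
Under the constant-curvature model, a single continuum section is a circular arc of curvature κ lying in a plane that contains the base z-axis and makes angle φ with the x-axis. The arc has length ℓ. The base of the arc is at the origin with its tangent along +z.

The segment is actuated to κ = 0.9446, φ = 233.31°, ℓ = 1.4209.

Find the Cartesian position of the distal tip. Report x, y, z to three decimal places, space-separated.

-0.489 -0.657 1.031

θ = κ·ℓ = 0.9446 × 1.4209 = 1.34218 rad
ρ = (1 − cos θ)/κ = (1 − 0.22663)/0.9446 = 0.81873
z = sin θ / κ = 0.97398/0.9446 = 1.03110
x = ρ cos φ = 0.81873 × cos(233.31°) = -0.48918
y = ρ sin φ = 0.81873 × sin(233.31°) = -0.65652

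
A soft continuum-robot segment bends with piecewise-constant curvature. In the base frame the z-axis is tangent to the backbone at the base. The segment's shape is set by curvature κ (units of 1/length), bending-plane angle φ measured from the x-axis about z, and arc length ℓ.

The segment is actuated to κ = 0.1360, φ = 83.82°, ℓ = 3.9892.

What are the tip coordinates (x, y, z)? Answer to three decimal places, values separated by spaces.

0.114 1.050 3.796

θ = κ·ℓ = 0.1360 × 3.9892 = 0.54253 rad
ρ = (1 − cos θ)/κ = (1 − 0.85640)/0.1360 = 1.05585
z = sin θ / κ = 0.51631/0.1360 = 3.79636
x = ρ cos φ = 1.05585 × cos(83.82°) = 0.11366
y = ρ sin φ = 1.05585 × sin(83.82°) = 1.04971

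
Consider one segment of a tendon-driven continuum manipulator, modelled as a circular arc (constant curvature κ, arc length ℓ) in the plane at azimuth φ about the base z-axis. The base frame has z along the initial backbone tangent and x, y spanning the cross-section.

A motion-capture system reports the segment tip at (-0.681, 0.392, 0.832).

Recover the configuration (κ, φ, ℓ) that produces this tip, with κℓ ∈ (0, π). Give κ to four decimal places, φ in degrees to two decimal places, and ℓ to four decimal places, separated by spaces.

1.2000 150.07 1.2614

ρ = √(x²+y²) = √(-0.681² + 0.392²) = 0.78576
φ = atan2(y, x) mod 360° = atan2(0.392, -0.681) = 150.0742°
|p|² = ρ² + z² = 0.78576² + 0.832² = 1.30965
κ = 2ρ / |p|² = 2×0.78576 / 1.30965 = 1.19996
θ = 2·atan2(ρ, z) = 2·atan2(0.78576, 0.832) = 1.51365 rad
ℓ = θ/κ = 1.51365/1.19996 = 1.26142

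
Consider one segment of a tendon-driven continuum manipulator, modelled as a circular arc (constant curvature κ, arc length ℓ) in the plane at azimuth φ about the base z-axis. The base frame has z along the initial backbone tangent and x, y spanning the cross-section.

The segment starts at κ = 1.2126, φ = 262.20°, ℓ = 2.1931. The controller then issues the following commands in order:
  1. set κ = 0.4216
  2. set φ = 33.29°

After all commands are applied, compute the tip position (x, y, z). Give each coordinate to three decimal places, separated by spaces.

initial: κ=1.2126, φ=262.20°, ℓ=2.1931
cmd 1: set κ=0.4216 → (κ,φ,ℓ)=(0.4216,262.20°,2.1931) → tip=(-0.1281,-0.9349,1.8937)
cmd 2: set φ=33.29° → (κ,φ,ℓ)=(0.4216,33.29°,2.1931) → tip=(0.7888,0.5180,1.8937)

0.789 0.518 1.894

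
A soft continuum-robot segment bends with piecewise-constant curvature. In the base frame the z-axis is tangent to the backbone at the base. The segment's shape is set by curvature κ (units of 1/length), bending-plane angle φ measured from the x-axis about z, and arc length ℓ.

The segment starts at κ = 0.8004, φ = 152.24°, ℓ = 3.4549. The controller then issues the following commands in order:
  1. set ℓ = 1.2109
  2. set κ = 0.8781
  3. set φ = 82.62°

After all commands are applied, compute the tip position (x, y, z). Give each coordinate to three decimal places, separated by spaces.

initial: κ=0.8004, φ=152.24°, ℓ=3.4549
cmd 1: set ℓ=1.2109 → (κ,φ,ℓ)=(0.8004,152.24°,1.2109) → tip=(-0.4799,0.2526,1.0300)
cmd 2: set κ=0.8781 → (κ,φ,ℓ)=(0.8781,152.24°,1.2109) → tip=(-0.5180,0.2726,0.9953)
cmd 3: set φ=82.62° → (κ,φ,ℓ)=(0.8781,82.62°,1.2109) → tip=(0.0752,0.5805,0.9953)

0.075 0.581 0.995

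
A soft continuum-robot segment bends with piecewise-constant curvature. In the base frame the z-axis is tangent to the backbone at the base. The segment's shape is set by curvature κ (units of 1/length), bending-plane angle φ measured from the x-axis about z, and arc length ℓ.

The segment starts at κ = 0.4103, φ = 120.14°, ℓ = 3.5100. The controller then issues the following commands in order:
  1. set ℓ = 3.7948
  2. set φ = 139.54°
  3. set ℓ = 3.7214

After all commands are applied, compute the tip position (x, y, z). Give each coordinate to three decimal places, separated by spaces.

initial: κ=0.4103, φ=120.14°, ℓ=3.5100
cmd 1: set ℓ=3.7948 → (κ,φ,ℓ)=(0.4103,120.14°,3.7948) → tip=(-1.2069,2.0787,2.4370)
cmd 2: set φ=139.54° → (κ,φ,ℓ)=(0.4103,139.54°,3.7948) → tip=(-1.8288,1.5598,2.4370)
cmd 3: set ℓ=3.7214 → (κ,φ,ℓ)=(0.4103,139.54°,3.7214) → tip=(-1.7730,1.5121,2.4349)

-1.773 1.512 2.435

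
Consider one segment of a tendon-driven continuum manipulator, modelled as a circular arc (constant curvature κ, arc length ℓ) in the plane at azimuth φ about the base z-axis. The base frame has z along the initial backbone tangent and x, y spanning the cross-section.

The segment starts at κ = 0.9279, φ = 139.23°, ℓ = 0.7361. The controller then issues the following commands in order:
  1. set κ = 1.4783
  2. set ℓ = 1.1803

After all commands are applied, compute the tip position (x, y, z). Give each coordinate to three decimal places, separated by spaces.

initial: κ=0.9279, φ=139.23°, ℓ=0.7361
cmd 1: set κ=1.4783 → (κ,φ,ℓ)=(1.4783,139.23°,0.7361) → tip=(-0.2745,0.2367,0.5992)
cmd 2: set ℓ=1.1803 → (κ,φ,ℓ)=(1.4783,139.23°,1.1803) → tip=(-0.6010,0.5182,0.6662)

-0.601 0.518 0.666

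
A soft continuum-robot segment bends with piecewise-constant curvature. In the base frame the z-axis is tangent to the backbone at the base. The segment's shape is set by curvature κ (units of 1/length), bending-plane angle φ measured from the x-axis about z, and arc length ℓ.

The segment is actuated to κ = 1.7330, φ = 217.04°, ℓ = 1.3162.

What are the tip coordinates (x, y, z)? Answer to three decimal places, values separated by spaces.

-0.761 -0.574 0.438

θ = κ·ℓ = 1.7330 × 1.3162 = 2.28097 rad
ρ = (1 − cos θ)/κ = (1 − -0.65197)/1.7330 = 0.95324
z = sin θ / κ = 0.75825/1.7330 = 0.43753
x = ρ cos φ = 0.95324 × cos(217.04°) = -0.76089
y = ρ sin φ = 0.95324 × sin(217.04°) = -0.57421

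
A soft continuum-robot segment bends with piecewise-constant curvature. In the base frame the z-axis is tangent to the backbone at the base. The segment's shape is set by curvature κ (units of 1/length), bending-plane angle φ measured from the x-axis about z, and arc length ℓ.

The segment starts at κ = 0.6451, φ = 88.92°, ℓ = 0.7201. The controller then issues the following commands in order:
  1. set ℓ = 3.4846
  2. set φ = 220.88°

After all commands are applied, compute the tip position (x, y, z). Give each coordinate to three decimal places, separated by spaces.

initial: κ=0.6451, φ=88.92°, ℓ=0.7201
cmd 1: set ℓ=3.4846 → (κ,φ,ℓ)=(0.6451,88.92°,3.4846) → tip=(0.0475,2.5209,1.2082)
cmd 2: set φ=220.88° → (κ,φ,ℓ)=(0.6451,220.88°,3.4846) → tip=(-1.9064,-1.6502,1.2082)

-1.906 -1.650 1.208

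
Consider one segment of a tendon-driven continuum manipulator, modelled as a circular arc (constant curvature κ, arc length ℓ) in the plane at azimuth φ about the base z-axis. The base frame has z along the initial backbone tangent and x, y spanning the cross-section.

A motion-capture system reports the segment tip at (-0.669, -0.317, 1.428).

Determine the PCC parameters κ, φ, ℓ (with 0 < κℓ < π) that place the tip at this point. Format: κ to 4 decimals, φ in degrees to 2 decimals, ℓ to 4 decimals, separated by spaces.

0.5723 205.35 1.6715

ρ = √(x²+y²) = √(-0.669² + -0.317²) = 0.74030
φ = atan2(y, x) mod 360° = atan2(-0.317, -0.669) = 205.3535°
|p|² = ρ² + z² = 0.74030² + 1.428² = 2.58723
κ = 2ρ / |p|² = 2×0.74030 / 2.58723 = 0.57227
θ = 2·atan2(ρ, z) = 2·atan2(0.74030, 1.428) = 0.95655 rad
ℓ = θ/κ = 0.95655/0.57227 = 1.67149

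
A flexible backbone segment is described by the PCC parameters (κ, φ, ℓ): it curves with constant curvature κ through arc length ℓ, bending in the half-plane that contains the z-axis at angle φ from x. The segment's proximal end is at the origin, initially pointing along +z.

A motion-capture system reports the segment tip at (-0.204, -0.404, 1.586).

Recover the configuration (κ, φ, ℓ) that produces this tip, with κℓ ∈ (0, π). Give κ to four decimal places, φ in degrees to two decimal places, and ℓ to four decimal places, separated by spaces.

0.3328 243.21 1.6707

ρ = √(x²+y²) = √(-0.204² + -0.404²) = 0.45258
φ = atan2(y, x) mod 360° = atan2(-0.404, -0.204) = 243.2085°
|p|² = ρ² + z² = 0.45258² + 1.586² = 2.72023
κ = 2ρ / |p|² = 2×0.45258 / 2.72023 = 0.33275
θ = 2·atan2(ρ, z) = 2·atan2(0.45258, 1.586) = 0.55595 rad
ℓ = θ/κ = 0.55595/0.33275 = 1.67074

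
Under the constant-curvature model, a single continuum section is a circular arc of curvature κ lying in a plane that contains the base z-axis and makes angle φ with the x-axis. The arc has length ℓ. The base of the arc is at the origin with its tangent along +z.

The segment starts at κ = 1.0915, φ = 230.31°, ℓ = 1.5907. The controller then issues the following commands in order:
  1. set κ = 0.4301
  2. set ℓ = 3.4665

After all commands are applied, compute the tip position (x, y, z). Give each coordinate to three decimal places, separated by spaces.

initial: κ=1.0915, φ=230.31°, ℓ=1.5907
cmd 1: set κ=0.4301 → (κ,φ,ℓ)=(0.4301,230.31°,1.5907) → tip=(-0.3342,-0.4026,1.4695)
cmd 2: set ℓ=3.4665 → (κ,φ,ℓ)=(0.4301,230.31°,3.4665) → tip=(-1.3664,-1.6464,2.3176)

-1.366 -1.646 2.318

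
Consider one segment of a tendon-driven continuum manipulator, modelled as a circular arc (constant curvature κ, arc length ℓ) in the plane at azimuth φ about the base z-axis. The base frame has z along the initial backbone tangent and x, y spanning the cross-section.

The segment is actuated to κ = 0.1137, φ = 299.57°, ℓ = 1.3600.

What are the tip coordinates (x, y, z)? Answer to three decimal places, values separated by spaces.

θ = κ·ℓ = 0.1137 × 1.3600 = 0.15463 rad
ρ = (1 − cos θ)/κ = (1 − 0.98807)/0.1137 = 0.10494
z = sin θ / κ = 0.15402/0.1137 = 1.35459
x = ρ cos φ = 0.10494 × cos(299.57°) = 0.05179
y = ρ sin φ = 0.10494 × sin(299.57°) = -0.09127

0.052 -0.091 1.355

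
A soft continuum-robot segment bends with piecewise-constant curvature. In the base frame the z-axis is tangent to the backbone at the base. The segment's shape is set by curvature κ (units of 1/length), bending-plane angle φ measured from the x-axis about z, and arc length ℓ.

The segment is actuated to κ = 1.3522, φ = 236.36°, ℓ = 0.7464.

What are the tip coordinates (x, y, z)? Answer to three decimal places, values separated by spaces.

θ = κ·ℓ = 1.3522 × 0.7464 = 1.00928 rad
ρ = (1 − cos θ)/κ = (1 − 0.53247)/1.3522 = 0.34576
z = sin θ / κ = 0.84645/1.3522 = 0.62598
x = ρ cos φ = 0.34576 × cos(236.36°) = -0.19154
y = ρ sin φ = 0.34576 × sin(236.36°) = -0.28785

-0.192 -0.288 0.626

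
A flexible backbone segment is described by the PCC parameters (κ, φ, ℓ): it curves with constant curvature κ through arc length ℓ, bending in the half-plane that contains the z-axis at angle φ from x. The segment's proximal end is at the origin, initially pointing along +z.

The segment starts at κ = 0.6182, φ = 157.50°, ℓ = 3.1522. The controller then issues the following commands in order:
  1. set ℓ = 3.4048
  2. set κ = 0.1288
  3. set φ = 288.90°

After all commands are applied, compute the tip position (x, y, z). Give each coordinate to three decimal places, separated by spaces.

0.238 -0.695 3.297

initial: κ=0.6182, φ=157.50°, ℓ=3.1522
cmd 1: set ℓ=3.4048 → (κ,φ,ℓ)=(0.6182,157.50°,3.4048) → tip=(-2.2552,0.9341,1.3924)
cmd 2: set κ=0.1288 → (κ,φ,ℓ)=(0.1288,157.50°,3.4048) → tip=(-0.6788,0.2811,3.2967)
cmd 3: set φ=288.90° → (κ,φ,ℓ)=(0.1288,288.90°,3.4048) → tip=(0.2380,-0.6951,3.2967)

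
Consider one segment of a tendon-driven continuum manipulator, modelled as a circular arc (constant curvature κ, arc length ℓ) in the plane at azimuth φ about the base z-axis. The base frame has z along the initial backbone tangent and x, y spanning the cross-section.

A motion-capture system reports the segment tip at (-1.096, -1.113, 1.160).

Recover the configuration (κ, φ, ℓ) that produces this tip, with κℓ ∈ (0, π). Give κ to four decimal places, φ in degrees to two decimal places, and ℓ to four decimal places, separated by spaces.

0.8253 225.44 2.2588

ρ = √(x²+y²) = √(-1.096² + -1.113²) = 1.56205
φ = atan2(y, x) mod 360° = atan2(-1.113, -1.096) = 225.4409°
|p|² = ρ² + z² = 1.56205² + 1.160² = 3.78559
κ = 2ρ / |p|² = 2×1.56205 / 3.78559 = 0.82526
θ = 2·atan2(ρ, z) = 2·atan2(1.56205, 1.160) = 1.86408 rad
ℓ = θ/κ = 1.86408/0.82526 = 2.25877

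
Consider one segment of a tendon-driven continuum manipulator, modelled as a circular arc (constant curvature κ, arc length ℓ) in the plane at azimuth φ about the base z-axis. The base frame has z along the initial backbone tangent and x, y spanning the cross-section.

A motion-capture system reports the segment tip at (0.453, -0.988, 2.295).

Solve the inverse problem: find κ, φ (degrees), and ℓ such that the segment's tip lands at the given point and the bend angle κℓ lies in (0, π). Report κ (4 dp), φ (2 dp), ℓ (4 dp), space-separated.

ρ = √(x²+y²) = √(0.453² + -0.988²) = 1.08690
φ = atan2(y, x) mod 360° = atan2(-0.988, 0.453) = 294.6316°
|p|² = ρ² + z² = 1.08690² + 2.295² = 6.44838
κ = 2ρ / |p|² = 2×1.08690 / 6.44838 = 0.33711
θ = 2·atan2(ρ, z) = 2·atan2(1.08690, 2.295) = 0.88460 rad
ℓ = θ/κ = 0.88460/0.33711 = 2.62409

0.3371 294.63 2.6241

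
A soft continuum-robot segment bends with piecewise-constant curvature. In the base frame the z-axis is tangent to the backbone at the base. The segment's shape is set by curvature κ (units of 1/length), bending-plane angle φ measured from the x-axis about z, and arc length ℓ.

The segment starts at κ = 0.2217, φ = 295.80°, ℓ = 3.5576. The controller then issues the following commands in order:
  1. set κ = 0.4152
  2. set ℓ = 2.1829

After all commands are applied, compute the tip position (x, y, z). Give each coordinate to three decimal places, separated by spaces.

initial: κ=0.2217, φ=295.80°, ℓ=3.5576
cmd 1: set κ=0.4152 → (κ,φ,ℓ)=(0.4152,295.80°,3.5576) → tip=(0.9502,-1.9656,2.3979)
cmd 2: set ℓ=2.1829 → (κ,φ,ℓ)=(0.4152,295.80°,2.1829) → tip=(0.4019,-0.8313,1.8961)

0.402 -0.831 1.896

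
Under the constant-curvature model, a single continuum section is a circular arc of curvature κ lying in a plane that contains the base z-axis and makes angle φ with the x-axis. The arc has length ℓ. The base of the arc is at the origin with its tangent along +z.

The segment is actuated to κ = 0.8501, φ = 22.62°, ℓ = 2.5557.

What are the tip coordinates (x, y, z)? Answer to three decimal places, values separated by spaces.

θ = κ·ℓ = 0.8501 × 2.5557 = 2.17260 rad
ρ = (1 − cos θ)/κ = (1 − -0.56613)/0.8501 = 1.84229
z = sin θ / κ = 0.82432/0.8501 = 0.96967
x = ρ cos φ = 1.84229 × cos(22.62°) = 1.70057
y = ρ sin φ = 1.84229 × sin(22.62°) = 0.70858

1.701 0.709 0.970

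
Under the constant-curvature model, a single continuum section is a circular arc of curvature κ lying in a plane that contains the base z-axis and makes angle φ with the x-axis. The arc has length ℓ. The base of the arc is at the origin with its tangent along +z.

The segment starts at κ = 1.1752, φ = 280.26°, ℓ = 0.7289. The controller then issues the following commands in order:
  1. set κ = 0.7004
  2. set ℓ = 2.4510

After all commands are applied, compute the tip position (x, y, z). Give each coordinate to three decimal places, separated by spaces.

initial: κ=1.1752, φ=280.26°, ℓ=0.7289
cmd 1: set κ=0.7004 → (κ,φ,ℓ)=(0.7004,280.26°,0.7289) → tip=(0.0324,-0.1791,0.6976)
cmd 2: set ℓ=2.4510 → (κ,φ,ℓ)=(0.7004,280.26°,2.4510) → tip=(0.2913,-1.6092,1.4126)

0.291 -1.609 1.413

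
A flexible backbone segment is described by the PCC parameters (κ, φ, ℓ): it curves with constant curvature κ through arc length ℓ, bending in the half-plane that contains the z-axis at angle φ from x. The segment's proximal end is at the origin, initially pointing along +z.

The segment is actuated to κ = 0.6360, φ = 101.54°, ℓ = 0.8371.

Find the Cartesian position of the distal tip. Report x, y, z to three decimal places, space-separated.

-0.044 0.213 0.798

θ = κ·ℓ = 0.6360 × 0.8371 = 0.53240 rad
ρ = (1 − cos θ)/κ = (1 − 0.86159)/0.6360 = 0.21762
z = sin θ / κ = 0.50760/0.6360 = 0.79811
x = ρ cos φ = 0.21762 × cos(101.54°) = -0.04354
y = ρ sin φ = 0.21762 × sin(101.54°) = 0.21322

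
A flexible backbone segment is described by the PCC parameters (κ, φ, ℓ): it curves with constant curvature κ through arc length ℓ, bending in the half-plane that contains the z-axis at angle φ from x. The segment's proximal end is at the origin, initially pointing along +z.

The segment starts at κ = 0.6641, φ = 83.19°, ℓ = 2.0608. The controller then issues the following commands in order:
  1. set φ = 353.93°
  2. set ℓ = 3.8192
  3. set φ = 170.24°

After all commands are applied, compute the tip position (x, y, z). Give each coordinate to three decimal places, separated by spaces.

-2.704 0.465 0.857

initial: κ=0.6641, φ=83.19°, ℓ=2.0608
cmd 1: set φ=353.93° → (κ,φ,ℓ)=(0.6641,353.93°,2.0608) → tip=(1.1966,-0.1272,1.4751)
cmd 2: set ℓ=3.8192 → (κ,φ,ℓ)=(0.6641,353.93°,3.8192) → tip=(2.7287,-0.2902,0.8568)
cmd 3: set φ=170.24° → (κ,φ,ℓ)=(0.6641,170.24°,3.8192) → tip=(-2.7044,0.4652,0.8568)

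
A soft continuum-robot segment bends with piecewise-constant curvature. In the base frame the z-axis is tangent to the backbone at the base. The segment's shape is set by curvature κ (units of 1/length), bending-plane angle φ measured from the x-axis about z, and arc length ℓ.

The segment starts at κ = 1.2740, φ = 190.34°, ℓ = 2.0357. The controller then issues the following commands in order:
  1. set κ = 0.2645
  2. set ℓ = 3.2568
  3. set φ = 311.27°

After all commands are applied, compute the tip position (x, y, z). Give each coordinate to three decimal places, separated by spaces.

initial: κ=1.2740, φ=190.34°, ℓ=2.0357
cmd 1: set κ=0.2645 → (κ,φ,ℓ)=(0.2645,190.34°,2.0357) → tip=(-0.5263,-0.0960,1.9388)
cmd 2: set ℓ=3.2568 → (κ,φ,ℓ)=(0.2645,190.34°,3.2568) → tip=(-1.2967,-0.2366,2.8687)
cmd 3: set φ=311.27° → (κ,φ,ℓ)=(0.2645,311.27°,3.2568) → tip=(0.8694,-0.9907,2.8687)

0.869 -0.991 2.869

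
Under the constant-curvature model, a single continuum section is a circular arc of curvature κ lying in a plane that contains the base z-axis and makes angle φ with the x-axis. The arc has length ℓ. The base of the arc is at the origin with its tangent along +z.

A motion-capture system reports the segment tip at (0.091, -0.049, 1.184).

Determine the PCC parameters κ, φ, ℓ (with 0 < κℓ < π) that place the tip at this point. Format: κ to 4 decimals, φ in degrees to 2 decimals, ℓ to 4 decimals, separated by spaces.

0.1463 331.70 1.1900

ρ = √(x²+y²) = √(0.091² + -0.049²) = 0.10335
φ = atan2(y, x) mod 360° = atan2(-0.049, 0.091) = 331.6992°
|p|² = ρ² + z² = 0.10335² + 1.184² = 1.41254
κ = 2ρ / |p|² = 2×0.10335 / 1.41254 = 0.14634
θ = 2·atan2(ρ, z) = 2·atan2(0.10335, 1.184) = 0.17414 rad
ℓ = θ/κ = 0.17414/0.14634 = 1.19001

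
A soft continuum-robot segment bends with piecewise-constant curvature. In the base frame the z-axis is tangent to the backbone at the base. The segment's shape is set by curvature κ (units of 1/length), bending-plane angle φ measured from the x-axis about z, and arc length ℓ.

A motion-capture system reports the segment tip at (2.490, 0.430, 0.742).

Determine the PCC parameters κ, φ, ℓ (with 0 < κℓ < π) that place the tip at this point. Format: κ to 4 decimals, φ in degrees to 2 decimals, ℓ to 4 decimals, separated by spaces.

0.7287 9.80 3.5275

ρ = √(x²+y²) = √(2.490² + 0.430²) = 2.52686
φ = atan2(y, x) mod 360° = atan2(0.430, 2.490) = 9.7978°
|p|² = ρ² + z² = 2.52686² + 0.742² = 6.93556
κ = 2ρ / |p|² = 2×2.52686 / 6.93556 = 0.72867
θ = 2·atan2(ρ, z) = 2·atan2(2.52686, 0.742) = 2.57036 rad
ℓ = θ/κ = 2.57036/0.72867 = 3.52748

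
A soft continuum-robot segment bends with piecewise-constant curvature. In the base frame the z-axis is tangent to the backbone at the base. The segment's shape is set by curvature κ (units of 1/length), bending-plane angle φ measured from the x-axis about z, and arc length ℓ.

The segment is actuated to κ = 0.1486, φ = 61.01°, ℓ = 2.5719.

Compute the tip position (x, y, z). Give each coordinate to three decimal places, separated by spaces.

θ = κ·ℓ = 0.1486 × 2.5719 = 0.38218 rad
ρ = (1 − cos θ)/κ = (1 − 0.92785)/0.1486 = 0.48552
z = sin θ / κ = 0.37295/0.1486 = 2.50974
x = ρ cos φ = 0.48552 × cos(61.01°) = 0.23531
y = ρ sin φ = 0.48552 × sin(61.01°) = 0.42468

0.235 0.425 2.510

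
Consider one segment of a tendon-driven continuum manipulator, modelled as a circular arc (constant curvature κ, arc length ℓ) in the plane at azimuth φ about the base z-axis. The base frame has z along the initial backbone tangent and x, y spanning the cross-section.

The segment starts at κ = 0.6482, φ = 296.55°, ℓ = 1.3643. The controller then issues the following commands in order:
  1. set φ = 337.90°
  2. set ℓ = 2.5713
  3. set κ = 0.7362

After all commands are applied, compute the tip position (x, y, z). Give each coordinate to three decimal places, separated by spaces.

initial: κ=0.6482, φ=296.55°, ℓ=1.3643
cmd 1: set φ=337.90° → (κ,φ,ℓ)=(0.6482,337.90°,1.3643) → tip=(0.5234,-0.2125,1.1933)
cmd 2: set ℓ=2.5713 → (κ,φ,ℓ)=(0.6482,337.90°,2.5713) → tip=(1.5663,-0.6360,1.5356)
cmd 3: set κ=0.7362 → (κ,φ,ℓ)=(0.7362,337.90°,2.5713) → tip=(1.6570,-0.6729,1.2884)

1.657 -0.673 1.288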